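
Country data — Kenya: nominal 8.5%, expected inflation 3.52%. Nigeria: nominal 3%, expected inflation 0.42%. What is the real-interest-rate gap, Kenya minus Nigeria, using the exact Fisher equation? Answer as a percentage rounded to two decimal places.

Kenya: (1 + 0.0850)/(1 + 0.0352) − 1 = 4.8107%
Nigeria: (1 + 0.0300)/(1 + 0.0042) − 1 = 2.5692%
Differential = 4.8107% − 2.5692% = 2.2415% → 2.24%.

2.24%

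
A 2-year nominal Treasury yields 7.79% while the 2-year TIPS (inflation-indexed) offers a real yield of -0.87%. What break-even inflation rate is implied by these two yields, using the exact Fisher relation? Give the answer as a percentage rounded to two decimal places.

8.74%

(1 + π) = (1 + i)/(1 + r) = 1.07790 / 0.99130 = 1.087360
Break-even inflation = 1.087360 − 1 → 8.74%.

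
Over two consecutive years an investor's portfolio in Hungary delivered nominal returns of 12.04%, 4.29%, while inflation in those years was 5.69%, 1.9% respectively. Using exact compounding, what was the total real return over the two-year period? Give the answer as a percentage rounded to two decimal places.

Nominal growth factor = 1.1204 × 1.0429 = 1.168465
Price-level growth factor = 1.0569 × 1.0190 = 1.076981
Real growth factor = 1.168465 / 1.076981 = 1.084945
Total real return = 1.084945 − 1 → 8.49%.

8.49%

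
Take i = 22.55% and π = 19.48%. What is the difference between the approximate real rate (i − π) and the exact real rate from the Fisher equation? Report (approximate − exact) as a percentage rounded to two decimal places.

0.50%

Approximate: r ≈ 22.550% − 19.480% = 3.0700%
Exact: (1 + 0.2255)/(1 + 0.1948) − 1 = 2.5695%
Error = 3.0700% − 2.5695% = 0.5005% → 0.50%.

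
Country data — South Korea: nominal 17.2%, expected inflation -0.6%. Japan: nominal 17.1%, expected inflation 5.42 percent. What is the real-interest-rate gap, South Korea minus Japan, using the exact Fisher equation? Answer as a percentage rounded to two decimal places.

South Korea: (1 + 0.1720)/(1 − 0.0060) − 1 = 17.9074%
Japan: (1 + 0.1710)/(1 + 0.0542) − 1 = 11.0795%
Differential = 17.9074% − 11.0795% = 6.8280% → 6.83%.

6.83%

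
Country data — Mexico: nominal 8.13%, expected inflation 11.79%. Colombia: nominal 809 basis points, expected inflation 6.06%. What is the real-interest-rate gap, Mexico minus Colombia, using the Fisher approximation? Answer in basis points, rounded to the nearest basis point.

-569 basis points

Mexico: 8.13% − 11.79% = -3.660%
Colombia: 8.09% − 6.06% = 2.030%
Differential = -5.690% → -569 basis points.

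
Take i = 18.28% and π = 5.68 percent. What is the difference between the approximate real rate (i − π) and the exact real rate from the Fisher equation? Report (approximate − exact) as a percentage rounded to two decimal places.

0.68%

Approximate: r ≈ 18.280% − 5.680% = 12.6000%
Exact: (1 + 0.1828)/(1 + 0.0568) − 1 = 11.9228%
Error = 12.6000% − 11.9228% = 0.6772% → 0.68%.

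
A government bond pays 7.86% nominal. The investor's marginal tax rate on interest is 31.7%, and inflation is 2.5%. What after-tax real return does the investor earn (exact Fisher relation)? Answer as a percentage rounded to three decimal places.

2.798%

After-tax nominal return = 7.86% × (1 − 0.317) = 5.36838%.
1 + r = 1.0536838 / 1.02500 = 1.027984
After-tax real rate = 1.027984 − 1 → 2.798%.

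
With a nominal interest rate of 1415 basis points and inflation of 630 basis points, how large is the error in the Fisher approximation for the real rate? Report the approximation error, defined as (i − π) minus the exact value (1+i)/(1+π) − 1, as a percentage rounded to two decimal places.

Approximate: r ≈ 14.150% − 6.300% = 7.8500%
Exact: (1 + 0.1415)/(1 + 0.0630) − 1 = 7.3848%
Error = 7.8500% − 7.3848% = 0.4652% → 0.47%.

0.47%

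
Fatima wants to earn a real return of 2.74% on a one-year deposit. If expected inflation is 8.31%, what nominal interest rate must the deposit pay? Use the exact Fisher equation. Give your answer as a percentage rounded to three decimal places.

11.278%

(1 + i) = (1 + r)(1 + π) = 1.02740 × 1.08310 = 1.11277694
i = 1.11277694 − 1, so the required nominal rate is 11.278%.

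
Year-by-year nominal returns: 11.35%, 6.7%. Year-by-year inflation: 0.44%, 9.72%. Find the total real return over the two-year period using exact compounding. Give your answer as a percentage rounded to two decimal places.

Compound the nominal returns: 1.1135 × 1.0670 = 1.188105.
Compound inflation: 1.0044 × 1.0972 = 1.102028.
Deflate: 1.188105 / 1.102028 = 1.078108.
Total real return = 1.078108 − 1 → 7.81%.

7.81%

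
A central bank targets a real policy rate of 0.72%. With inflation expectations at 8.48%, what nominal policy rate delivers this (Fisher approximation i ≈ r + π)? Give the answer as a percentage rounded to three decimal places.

i ≈ r + π = 0.72% + 8.48% = 9.200%.

9.200%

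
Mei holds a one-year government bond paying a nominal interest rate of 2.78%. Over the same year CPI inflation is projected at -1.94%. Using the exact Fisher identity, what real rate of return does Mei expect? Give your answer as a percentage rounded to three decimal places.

By the Fisher identity, 1 + r = (1 + i)/(1 + π).
1 + r = 1.02780 / 0.98060 = 1.048134
r = 1.048134 − 1 = 4.8134%, i.e. 4.813%.

4.813%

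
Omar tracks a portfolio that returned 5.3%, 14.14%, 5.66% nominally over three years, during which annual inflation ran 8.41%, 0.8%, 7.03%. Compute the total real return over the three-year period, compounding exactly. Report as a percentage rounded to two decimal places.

8.58%

Nominal growth factor = 1.0530 × 1.1414 × 1.0566 = 1.269921
Price-level growth factor = 1.0841 × 1.0080 × 1.0703 = 1.169595
Real growth factor = 1.269921 / 1.169595 = 1.085779
Total real return = 1.085779 − 1 → 8.58%.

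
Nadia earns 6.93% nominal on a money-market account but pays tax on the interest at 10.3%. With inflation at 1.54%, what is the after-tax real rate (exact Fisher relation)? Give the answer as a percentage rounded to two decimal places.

After-tax nominal return = 6.93% × (1 − 0.103) = 6.21621%.
1 + r = 1.0621621 / 1.01540 = 1.046053
After-tax real rate = 1.046053 − 1 → 4.61%.

4.61%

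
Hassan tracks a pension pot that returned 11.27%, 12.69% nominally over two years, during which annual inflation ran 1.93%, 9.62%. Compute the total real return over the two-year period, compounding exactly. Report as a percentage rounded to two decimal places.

Compound the nominal returns: 1.1127 × 1.1269 = 1.253902.
Compound inflation: 1.0193 × 1.0962 = 1.117357.
Deflate: 1.253902 / 1.117357 = 1.122204.
Total real return = 1.122204 − 1 → 12.22%.

12.22%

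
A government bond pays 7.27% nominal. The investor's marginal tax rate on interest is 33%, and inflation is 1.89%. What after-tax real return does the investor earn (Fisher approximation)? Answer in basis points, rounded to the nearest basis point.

After-tax nominal return = 7.27% × (1 − 0.33) = 4.8709%.
r ≈ 4.8709% − 1.89% → 298 basis points.

298 basis points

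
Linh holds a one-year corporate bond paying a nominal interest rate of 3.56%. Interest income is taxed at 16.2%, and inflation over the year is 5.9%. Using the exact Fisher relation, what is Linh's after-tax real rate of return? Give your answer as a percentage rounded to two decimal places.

-2.75%

After-tax nominal return = 3.56% × (1 − 0.162) = 2.98328%.
1 + r = 1.0298328 / 1.05900 = 0.972458
After-tax real rate = 0.972458 − 1 → -2.75%.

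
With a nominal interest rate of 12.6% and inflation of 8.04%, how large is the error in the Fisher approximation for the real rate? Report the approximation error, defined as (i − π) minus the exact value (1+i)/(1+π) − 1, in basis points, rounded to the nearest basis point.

34 basis points

Approximate: r ≈ 12.600% − 8.040% = 4.5600%
Exact: (1 + 0.1260)/(1 + 0.0804) − 1 = 4.2207%
Error = 4.5600% − 4.2207% = 0.3393% → 34 basis points.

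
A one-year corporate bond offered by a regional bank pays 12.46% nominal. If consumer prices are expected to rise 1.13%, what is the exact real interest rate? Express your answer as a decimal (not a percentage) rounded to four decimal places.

0.1120

1 + r = 1.12460 / 1.01130 = 1.112034
r = 1.112034 − 1 = 11.2034%, i.e. 0.1120.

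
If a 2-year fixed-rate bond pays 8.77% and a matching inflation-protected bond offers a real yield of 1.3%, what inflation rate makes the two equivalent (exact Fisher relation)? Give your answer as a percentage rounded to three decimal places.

(1 + π) = (1 + i)/(1 + r) = 1.08770 / 1.01300 = 1.073741
Break-even inflation = 1.073741 − 1 → 7.374%.

7.374%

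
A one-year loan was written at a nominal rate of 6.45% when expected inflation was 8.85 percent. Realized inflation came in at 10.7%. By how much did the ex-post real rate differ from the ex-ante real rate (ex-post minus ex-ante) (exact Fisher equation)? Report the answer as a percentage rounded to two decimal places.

Ex-ante: (1 + 0.0645)/(1 + 0.0885) − 1 = -2.2049%
Ex-post: (1 + 0.0645)/(1 + 0.1070) − 1 = -3.8392%
Difference (ex-post − ex-ante) = -1.6343% → -1.63%.

-1.63%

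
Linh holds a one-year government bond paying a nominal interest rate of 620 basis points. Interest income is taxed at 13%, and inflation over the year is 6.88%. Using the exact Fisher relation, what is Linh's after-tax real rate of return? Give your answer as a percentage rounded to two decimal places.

-1.39%

After-tax nominal return = 6.2% × (1 − 0.13) = 5.3940%.
1 + r = 1.05394 / 1.06880 = 0.986097
After-tax real rate = 0.986097 − 1 → -1.39%.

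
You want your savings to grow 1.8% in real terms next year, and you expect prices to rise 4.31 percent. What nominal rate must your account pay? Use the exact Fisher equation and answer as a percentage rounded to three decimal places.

(1 + i) = (1 + r)(1 + π) = 1.01800 × 1.04310 = 1.0618758
i = 1.0618758 − 1, so the required nominal rate is 6.188%.

6.188%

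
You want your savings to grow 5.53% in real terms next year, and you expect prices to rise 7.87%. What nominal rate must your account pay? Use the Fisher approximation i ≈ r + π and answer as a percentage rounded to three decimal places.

13.400%

i ≈ r + π = 5.53% + 7.87% = 13.400%.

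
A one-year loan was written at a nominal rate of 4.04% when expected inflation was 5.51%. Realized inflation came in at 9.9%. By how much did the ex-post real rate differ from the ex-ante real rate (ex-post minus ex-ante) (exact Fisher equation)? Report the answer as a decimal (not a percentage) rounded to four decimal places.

-0.0394

Ex-ante: (1 + 0.0404)/(1 + 0.0551) − 1 = -1.3932%
Ex-post: (1 + 0.0404)/(1 + 0.0990) − 1 = -5.3321%
Difference (ex-post − ex-ante) = -3.9389% → -0.0394.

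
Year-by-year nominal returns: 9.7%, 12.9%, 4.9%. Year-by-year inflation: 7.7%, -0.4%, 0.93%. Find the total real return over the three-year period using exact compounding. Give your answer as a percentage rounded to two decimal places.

20.00%

Nominal growth factor = 1.0970 × 1.1290 × 1.0490 = 1.299200
Price-level growth factor = 1.0770 × 0.9960 × 1.0093 = 1.082668
Real growth factor = 1.299200 / 1.082668 = 1.199999
Total real return = 1.199999 − 1 → 20.00%.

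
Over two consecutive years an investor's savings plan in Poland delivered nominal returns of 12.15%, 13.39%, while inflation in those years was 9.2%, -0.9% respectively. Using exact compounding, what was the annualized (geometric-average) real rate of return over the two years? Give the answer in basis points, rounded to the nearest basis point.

840 basis points

Nominal growth factor = 1.1215 × 1.1339 = 1.27166885
Price-level growth factor = 1.0920 × 0.9910 = 1.08217200
Real growth factor = 1.27166885 / 1.08217200 = 1.17510788
Annualized real rate = 1.17510788^(1/2) − 1 = 8.4024% → 840 basis points.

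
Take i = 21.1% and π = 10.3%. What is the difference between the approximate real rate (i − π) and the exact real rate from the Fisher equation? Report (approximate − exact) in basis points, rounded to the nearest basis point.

Approximate: r ≈ 21.100% − 10.300% = 10.8000%
Exact: (1 + 0.2110)/(1 + 0.1030) − 1 = 9.7915%
Error = 10.8000% − 9.7915% = 1.0085% → 101 basis points.

101 basis points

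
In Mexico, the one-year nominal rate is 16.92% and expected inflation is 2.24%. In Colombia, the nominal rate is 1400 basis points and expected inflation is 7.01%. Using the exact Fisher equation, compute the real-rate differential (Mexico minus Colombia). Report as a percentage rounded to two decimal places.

7.83%

Mexico: (1 + 0.1692)/(1 + 0.0224) − 1 = 14.3584%
Colombia: (1 + 0.1400)/(1 + 0.0701) − 1 = 6.5321%
Differential = 14.3584% − 6.5321% = 7.8263% → 7.83%.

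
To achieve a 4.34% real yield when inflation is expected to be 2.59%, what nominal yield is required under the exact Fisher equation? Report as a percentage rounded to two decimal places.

7.04%

(1 + i) = (1 + r)(1 + π) = 1.04340 × 1.02590 = 1.07042406
i = 1.07042406 − 1, so the required nominal rate is 7.04%.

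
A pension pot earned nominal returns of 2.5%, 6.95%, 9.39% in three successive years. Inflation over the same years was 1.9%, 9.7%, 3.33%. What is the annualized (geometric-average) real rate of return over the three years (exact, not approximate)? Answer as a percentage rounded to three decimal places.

Nominal growth factor = 1.0250 × 1.0695 × 1.0939 = 1.19917420
Price-level growth factor = 1.0190 × 1.0970 × 1.0333 = 1.15506717
Real growth factor = 1.19917420 / 1.15506717 = 1.03818568
Annualized real rate = 1.03818568^(1/3) − 1 = 1.2570% → 1.257%.

1.257%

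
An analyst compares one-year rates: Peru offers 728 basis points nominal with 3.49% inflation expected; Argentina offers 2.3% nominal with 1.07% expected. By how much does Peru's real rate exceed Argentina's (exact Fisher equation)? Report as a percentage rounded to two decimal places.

Peru: (1 + 0.0728)/(1 + 0.0349) − 1 = 3.6622%
Argentina: (1 + 0.0230)/(1 + 0.0107) − 1 = 1.2170%
Differential = 3.6622% − 1.2170% = 2.4452% → 2.45%.

2.45%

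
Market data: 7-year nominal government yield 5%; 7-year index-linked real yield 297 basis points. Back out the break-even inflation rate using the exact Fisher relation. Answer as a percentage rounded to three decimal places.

1.971%

(1 + π) = (1 + i)/(1 + r) = 1.05000 / 1.02970 = 1.019714
Break-even inflation = 1.019714 − 1 → 1.971%.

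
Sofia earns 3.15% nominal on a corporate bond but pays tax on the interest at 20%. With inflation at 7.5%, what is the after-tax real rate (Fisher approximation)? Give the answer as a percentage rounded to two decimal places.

-4.98%

After-tax nominal return = 3.15% × (1 − 0.2) = 2.5200%.
r ≈ 2.5200% − 7.5% → -4.98%.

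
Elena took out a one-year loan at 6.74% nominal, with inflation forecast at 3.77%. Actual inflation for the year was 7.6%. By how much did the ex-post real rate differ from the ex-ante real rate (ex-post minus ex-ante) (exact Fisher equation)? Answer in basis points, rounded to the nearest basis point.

-366 basis points

Ex-ante: (1 + 0.0674)/(1 + 0.0377) − 1 = 2.8621%
Ex-post: (1 + 0.0674)/(1 + 0.0760) − 1 = -0.7993%
Difference (ex-post − ex-ante) = -3.6614% → -366 basis points.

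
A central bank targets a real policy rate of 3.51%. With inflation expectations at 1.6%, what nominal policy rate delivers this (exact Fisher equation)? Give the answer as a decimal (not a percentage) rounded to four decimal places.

0.0517

(1 + i) = (1 + r)(1 + π) = 1.03510 × 1.01600 = 1.0516616
i = 1.0516616 − 1, so the required nominal rate is 0.0517.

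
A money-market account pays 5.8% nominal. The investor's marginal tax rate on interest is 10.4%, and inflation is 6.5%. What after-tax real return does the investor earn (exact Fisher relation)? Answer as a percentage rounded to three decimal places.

After-tax nominal return = 5.8% × (1 − 0.104) = 5.1968%.
1 + r = 1.051968 / 1.06500 = 0.987763
After-tax real rate = 0.987763 − 1 → -1.224%.

-1.224%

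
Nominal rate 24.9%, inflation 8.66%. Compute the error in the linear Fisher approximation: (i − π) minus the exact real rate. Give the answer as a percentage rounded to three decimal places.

Approximate: r ≈ 24.900% − 8.660% = 16.2400%
Exact: (1 + 0.2490)/(1 + 0.0866) − 1 = 14.9457%
Error = 16.2400% − 14.9457% = 1.2943% → 1.294%.

1.294%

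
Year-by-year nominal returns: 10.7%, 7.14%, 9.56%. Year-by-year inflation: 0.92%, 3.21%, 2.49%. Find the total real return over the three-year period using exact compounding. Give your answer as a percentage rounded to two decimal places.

Compound the nominal returns: 1.1070 × 1.0714 × 1.0956 = 1.299425.
Compound inflation: 1.0092 × 1.0321 × 1.0249 = 1.067531.
Deflate: 1.299425 / 1.067531 = 1.217225.
Total real return = 1.217225 − 1 → 21.72%.

21.72%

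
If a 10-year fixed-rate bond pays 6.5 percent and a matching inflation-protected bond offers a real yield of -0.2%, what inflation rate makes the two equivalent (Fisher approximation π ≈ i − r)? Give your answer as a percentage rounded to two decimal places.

π ≈ i − r = 6.5% − (-0.2%) → 6.70%.

6.70%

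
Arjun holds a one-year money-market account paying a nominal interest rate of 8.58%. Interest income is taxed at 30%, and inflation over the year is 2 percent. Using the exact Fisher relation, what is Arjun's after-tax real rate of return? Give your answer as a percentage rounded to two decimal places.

3.93%

After-tax nominal return = 8.58% × (1 − 0.3) = 6.0060%.
1 + r = 1.06006 / 1.02000 = 1.039275
After-tax real rate = 1.039275 − 1 → 3.93%.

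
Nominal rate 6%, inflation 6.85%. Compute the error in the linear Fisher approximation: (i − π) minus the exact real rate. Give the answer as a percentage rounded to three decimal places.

-0.054%

Approximate: r ≈ 6.000% − 6.850% = -0.8500%
Exact: (1 + 0.0600)/(1 + 0.0685) − 1 = -0.79551%
Error = -0.8500% − (-0.79551%) = -0.05449% → -0.054%.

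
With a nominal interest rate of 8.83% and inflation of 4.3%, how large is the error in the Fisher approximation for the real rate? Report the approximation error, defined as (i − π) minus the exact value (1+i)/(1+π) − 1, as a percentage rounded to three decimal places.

0.187%

Approximate: r ≈ 8.830% − 4.300% = 4.5300%
Exact: (1 + 0.0883)/(1 + 0.0430) − 1 = 4.3432%
Error = 4.5300% − 4.3432% = 0.1868% → 0.187%.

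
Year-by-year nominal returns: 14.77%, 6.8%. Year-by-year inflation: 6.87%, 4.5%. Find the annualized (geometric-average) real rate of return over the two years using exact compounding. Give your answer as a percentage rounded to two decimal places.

Nominal growth factor = 1.1477 × 1.0680 = 1.22574360
Price-level growth factor = 1.0687 × 1.0450 = 1.11679150
Real growth factor = 1.22574360 / 1.11679150 = 1.09755814
Annualized real rate = 1.09755814^(1/2) − 1 = 4.7644% → 4.76%.

4.76%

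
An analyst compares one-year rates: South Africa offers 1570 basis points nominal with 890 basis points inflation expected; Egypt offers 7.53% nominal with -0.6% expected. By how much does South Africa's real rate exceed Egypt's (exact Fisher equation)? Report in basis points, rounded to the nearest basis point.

-193 basis points

South Africa: (1 + 0.1570)/(1 + 0.0890) − 1 = 6.2443%
Egypt: (1 + 0.0753)/(1 − 0.0060) − 1 = 8.1791%
Differential = 6.2443% − 8.1791% = -1.9348% → -193 basis points.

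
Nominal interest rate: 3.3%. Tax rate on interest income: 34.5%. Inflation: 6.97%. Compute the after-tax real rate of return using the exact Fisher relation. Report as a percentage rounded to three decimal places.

After-tax nominal return = 3.3% × (1 − 0.345) = 2.1615%.
1 + r = 1.021615 / 1.06970 = 0.955048
After-tax real rate = 0.955048 − 1 → -4.495%.

-4.495%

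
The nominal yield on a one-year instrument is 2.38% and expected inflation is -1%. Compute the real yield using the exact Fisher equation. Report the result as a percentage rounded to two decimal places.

3.41%

By the Fisher identity, 1 + r = (1 + i)/(1 + π).
1 + r = 1.02380 / 0.99000 = 1.034141
r = 1.034141 − 1 = 3.4141%, i.e. 3.41%.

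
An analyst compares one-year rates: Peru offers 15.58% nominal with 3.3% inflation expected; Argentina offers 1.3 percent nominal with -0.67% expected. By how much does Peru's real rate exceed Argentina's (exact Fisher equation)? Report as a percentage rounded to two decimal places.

9.90%

Peru: (1 + 0.1558)/(1 + 0.0330) − 1 = 11.8877%
Argentina: (1 + 0.0130)/(1 − 0.0067) − 1 = 1.9833%
Differential = 11.8877% − 1.9833% = 9.9044% → 9.90%.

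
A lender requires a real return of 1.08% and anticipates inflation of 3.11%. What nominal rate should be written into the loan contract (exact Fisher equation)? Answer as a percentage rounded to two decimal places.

(1 + i) = (1 + r)(1 + π) = 1.01080 × 1.03110 = 1.04223588
i = 1.04223588 − 1, so the required nominal rate is 4.22%.

4.22%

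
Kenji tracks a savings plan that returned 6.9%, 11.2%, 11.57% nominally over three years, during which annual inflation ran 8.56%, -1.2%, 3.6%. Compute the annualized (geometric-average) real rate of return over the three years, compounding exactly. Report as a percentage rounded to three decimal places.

Compound the nominal returns: 1.0690 × 1.1120 × 1.1157 = 1.32626383.
Compound inflation: 1.0856 × 0.9880 × 1.0360 = 1.11118542.
Deflate: 1.32626383 / 1.11118542 = 1.19355762.
Annualized real rate = 1.19355762^(1/3) − 1 = 6.0753% → 6.075%.

6.075%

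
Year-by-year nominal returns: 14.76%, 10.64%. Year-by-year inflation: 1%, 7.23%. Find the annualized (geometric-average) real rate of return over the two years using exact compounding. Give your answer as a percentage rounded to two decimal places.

Compound the nominal returns: 1.1476 × 1.1064 = 1.26970464.
Compound inflation: 1.0100 × 1.0723 = 1.08302300.
Deflate: 1.26970464 / 1.08302300 = 1.17237089.
Annualized real rate = 1.17237089^(1/2) − 1 = 8.2761% → 8.28%.

8.28%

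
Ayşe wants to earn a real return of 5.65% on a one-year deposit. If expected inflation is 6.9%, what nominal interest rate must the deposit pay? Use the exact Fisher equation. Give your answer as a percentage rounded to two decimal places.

(1 + i) = (1 + r)(1 + π) = 1.05650 × 1.06900 = 1.1293985
i = 1.1293985 − 1, so the required nominal rate is 12.94%.

12.94%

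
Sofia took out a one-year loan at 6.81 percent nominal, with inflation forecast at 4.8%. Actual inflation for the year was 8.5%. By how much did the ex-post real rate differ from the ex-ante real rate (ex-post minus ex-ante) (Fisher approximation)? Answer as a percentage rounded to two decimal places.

-3.70%

Ex-ante: 6.81% − 4.8% = 2.010%
Ex-post: 6.81% − 8.5% = -1.690%
Difference (ex-post − ex-ante) = -3.7000% → -3.70%.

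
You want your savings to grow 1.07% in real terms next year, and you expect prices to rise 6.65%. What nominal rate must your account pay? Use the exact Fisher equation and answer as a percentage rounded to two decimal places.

(1 + i) = (1 + r)(1 + π) = 1.01070 × 1.06650 = 1.07791155
i = 1.07791155 − 1, so the required nominal rate is 7.79%.

7.79%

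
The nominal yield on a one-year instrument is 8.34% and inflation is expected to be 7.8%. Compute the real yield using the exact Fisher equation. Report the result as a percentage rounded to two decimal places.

By the Fisher relation, 1 + r = (1 + i)/(1 + π).
1 + r = 1.08340 / 1.07800 = 1.005009
r = 1.005009 − 1 = 0.5009%, i.e. 0.50%.

0.50%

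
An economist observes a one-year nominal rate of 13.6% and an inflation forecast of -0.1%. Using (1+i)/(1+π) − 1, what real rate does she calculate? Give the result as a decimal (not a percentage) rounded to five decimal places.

1 + r = 1.13600 / 0.99900 = 1.137137
r = 1.137137 − 1 = 13.7137%, i.e. 0.13714.

0.13714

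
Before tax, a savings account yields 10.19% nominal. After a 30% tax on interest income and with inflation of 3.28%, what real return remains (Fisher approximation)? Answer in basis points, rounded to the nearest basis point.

After-tax nominal return = 10.19% × (1 − 0.3) = 7.1330%.
r ≈ 7.1330% − 3.28% → 385 basis points.

385 basis points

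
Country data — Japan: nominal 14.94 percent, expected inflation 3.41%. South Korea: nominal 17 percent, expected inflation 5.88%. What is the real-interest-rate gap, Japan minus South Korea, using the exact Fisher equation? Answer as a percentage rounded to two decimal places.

0.65%

Japan: (1 + 0.1494)/(1 + 0.0341) − 1 = 11.1498%
South Korea: (1 + 0.1700)/(1 + 0.0588) − 1 = 10.5025%
Differential = 11.1498% − 10.5025% = 0.6473% → 0.65%.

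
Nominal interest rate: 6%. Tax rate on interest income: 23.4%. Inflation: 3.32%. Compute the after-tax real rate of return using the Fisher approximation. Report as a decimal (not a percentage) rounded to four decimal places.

0.0128

After-tax nominal return = 6% × (1 − 0.234) = 4.5960%.
r ≈ 4.5960% − 3.32% → 0.0128.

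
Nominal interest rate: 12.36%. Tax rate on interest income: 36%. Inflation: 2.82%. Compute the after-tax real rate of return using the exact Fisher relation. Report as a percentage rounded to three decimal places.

4.951%

After-tax nominal return = 12.36% × (1 − 0.36) = 7.9104%.
1 + r = 1.079104 / 1.02820 = 1.049508
After-tax real rate = 1.049508 − 1 → 4.951%.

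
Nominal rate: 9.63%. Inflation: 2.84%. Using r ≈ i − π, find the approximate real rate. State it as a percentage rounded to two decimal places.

r ≈ i − π = 9.63% − 2.84% = 6.79%.

6.79%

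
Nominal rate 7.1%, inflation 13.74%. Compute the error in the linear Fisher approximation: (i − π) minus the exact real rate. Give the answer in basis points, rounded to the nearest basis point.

-80 basis points

Approximate: r ≈ 7.100% − 13.740% = -6.6400%
Exact: (1 + 0.0710)/(1 + 0.1374) − 1 = -5.8379%
Error = -6.6400% − (-5.8379%) = -0.8021% → -80 basis points.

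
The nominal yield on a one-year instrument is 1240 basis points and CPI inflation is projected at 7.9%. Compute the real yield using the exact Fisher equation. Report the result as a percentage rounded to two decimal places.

1 + r = 1.12400 / 1.07900 = 1.041705
r = 1.041705 − 1 = 4.1705%, i.e. 4.17%.

4.17%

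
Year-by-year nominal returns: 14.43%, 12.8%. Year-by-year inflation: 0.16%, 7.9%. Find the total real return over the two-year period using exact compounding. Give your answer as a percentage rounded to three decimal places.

Compound the nominal returns: 1.1443 × 1.1280 = 1.290770.
Compound inflation: 1.0016 × 1.0790 = 1.080726.
Deflate: 1.290770 / 1.080726 = 1.194354.
Total real return = 1.194354 − 1 → 19.435%.

19.435%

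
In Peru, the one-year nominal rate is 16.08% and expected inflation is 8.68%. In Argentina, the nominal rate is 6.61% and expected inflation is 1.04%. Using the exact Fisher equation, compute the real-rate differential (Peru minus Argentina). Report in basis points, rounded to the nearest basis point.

130 basis points

Peru: (1 + 0.1608)/(1 + 0.0868) − 1 = 6.8090%
Argentina: (1 + 0.0661)/(1 + 0.0104) − 1 = 5.5127%
Differential = 6.8090% − 5.5127% = 1.2963% → 130 basis points.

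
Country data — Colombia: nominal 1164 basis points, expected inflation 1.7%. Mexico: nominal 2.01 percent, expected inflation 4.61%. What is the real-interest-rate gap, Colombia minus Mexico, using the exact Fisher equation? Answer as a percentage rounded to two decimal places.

Colombia: (1 + 0.1164)/(1 + 0.0170) − 1 = 9.7738%
Mexico: (1 + 0.0201)/(1 + 0.0461) − 1 = -2.4854%
Differential = 9.7738% − (-2.4854%) = 12.2593% → 12.26%.

12.26%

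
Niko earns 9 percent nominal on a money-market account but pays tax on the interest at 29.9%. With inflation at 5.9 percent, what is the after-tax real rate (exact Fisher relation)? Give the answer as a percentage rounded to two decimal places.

0.39%

After-tax nominal return = 9% × (1 − 0.299) = 6.3090%.
1 + r = 1.06309 / 1.05900 = 1.003862
After-tax real rate = 1.003862 − 1 → 0.39%.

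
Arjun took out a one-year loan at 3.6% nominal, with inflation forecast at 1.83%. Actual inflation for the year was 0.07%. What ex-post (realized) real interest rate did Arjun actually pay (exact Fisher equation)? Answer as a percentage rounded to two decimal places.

Ex-post: (1 + 0.0360)/(1 + 0.0007) − 1 = 3.5275%
So the realized real rate is 3.53%.

3.53%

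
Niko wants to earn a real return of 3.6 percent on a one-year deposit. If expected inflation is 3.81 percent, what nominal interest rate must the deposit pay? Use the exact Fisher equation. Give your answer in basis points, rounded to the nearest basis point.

(1 + i) = (1 + r)(1 + π) = 1.03600 × 1.03810 = 1.0754716
i = 1.0754716 − 1, so the required nominal rate is 755 basis points.

755 basis points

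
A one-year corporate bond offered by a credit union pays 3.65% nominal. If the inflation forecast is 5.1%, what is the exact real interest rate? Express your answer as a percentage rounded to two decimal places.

By the Fisher equation, 1 + r = (1 + i)/(1 + π).
1 + r = 1.03650 / 1.05100 = 0.986204
r = 0.986204 − 1 = -1.3796%, i.e. -1.38%.

-1.38%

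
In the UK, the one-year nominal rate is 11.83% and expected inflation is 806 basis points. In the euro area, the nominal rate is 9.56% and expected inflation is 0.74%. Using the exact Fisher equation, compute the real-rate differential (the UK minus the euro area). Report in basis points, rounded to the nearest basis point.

-527 basis points

The UK: (1 + 0.1183)/(1 + 0.0806) − 1 = 3.4888%
The euro area: (1 + 0.0956)/(1 + 0.0074) − 1 = 8.7552%
Differential = 3.4888% − 8.7552% = -5.2664% → -527 basis points.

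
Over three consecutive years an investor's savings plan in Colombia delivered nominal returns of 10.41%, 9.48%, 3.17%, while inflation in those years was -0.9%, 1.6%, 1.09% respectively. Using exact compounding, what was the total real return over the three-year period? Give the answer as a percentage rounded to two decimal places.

Compound the nominal returns: 1.1041 × 1.0948 × 1.0317 = 1.247087.
Compound inflation: 0.9910 × 1.0160 × 1.0109 = 1.017831.
Deflate: 1.247087 / 1.017831 = 1.225240.
Total real return = 1.225240 − 1 → 22.52%.

22.52%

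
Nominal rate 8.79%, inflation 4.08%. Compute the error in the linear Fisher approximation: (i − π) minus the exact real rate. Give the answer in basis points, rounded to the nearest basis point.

Approximate: r ≈ 8.790% − 4.080% = 4.7100%
Exact: (1 + 0.0879)/(1 + 0.0408) − 1 = 4.5254%
Error = 4.7100% − 4.5254% = 0.1846% → 18 basis points.

18 basis points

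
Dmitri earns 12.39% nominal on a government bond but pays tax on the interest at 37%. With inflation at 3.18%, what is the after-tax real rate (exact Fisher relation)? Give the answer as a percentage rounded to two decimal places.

After-tax nominal return = 12.39% × (1 − 0.37) = 7.8057%.
1 + r = 1.078057 / 1.03180 = 1.044831
After-tax real rate = 1.044831 − 1 → 4.48%.

4.48%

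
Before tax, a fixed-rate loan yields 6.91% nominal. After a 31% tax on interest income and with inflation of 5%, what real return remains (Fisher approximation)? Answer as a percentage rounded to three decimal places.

-0.232%

After-tax nominal return = 6.91% × (1 − 0.31) = 4.7679%.
r ≈ 4.7679% − 5% → -0.232%.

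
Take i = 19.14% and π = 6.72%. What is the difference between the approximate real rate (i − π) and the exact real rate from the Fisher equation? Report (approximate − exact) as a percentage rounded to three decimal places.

0.782%

Approximate: r ≈ 19.140% − 6.720% = 12.4200%
Exact: (1 + 0.1914)/(1 + 0.0672) − 1 = 11.6379%
Error = 12.4200% − 11.6379% = 0.7821% → 0.782%.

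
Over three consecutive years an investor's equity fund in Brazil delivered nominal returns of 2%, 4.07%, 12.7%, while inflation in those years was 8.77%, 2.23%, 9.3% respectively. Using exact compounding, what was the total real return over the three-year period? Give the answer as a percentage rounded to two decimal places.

-1.57%

Compound the nominal returns: 1.0200 × 1.0407 × 1.1270 = 1.196326.
Compound inflation: 1.0877 × 1.0223 × 1.0930 = 1.215368.
Deflate: 1.196326 / 1.215368 = 0.984333.
Total real return = 0.984333 − 1 → -1.57%.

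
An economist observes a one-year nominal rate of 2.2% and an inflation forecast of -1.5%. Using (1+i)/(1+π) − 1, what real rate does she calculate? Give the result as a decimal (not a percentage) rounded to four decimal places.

0.0376

By the Fisher equation, 1 + r = (1 + i)/(1 + π).
1 + r = 1.02200 / 0.98500 = 1.037563
r = 1.037563 − 1 = 3.7563%, i.e. 0.0376.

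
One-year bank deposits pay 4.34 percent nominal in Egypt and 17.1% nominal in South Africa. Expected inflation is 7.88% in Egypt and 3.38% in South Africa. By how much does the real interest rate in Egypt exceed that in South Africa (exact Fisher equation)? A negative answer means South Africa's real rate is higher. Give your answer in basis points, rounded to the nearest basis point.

Egypt: (1 + 0.0434)/(1 + 0.0788) − 1 = -3.2814%
South Africa: (1 + 0.1710)/(1 + 0.0338) − 1 = 13.2714%
Differential = -3.2814% − 13.2714% = -16.5528% → -1655 basis points.

-1655 basis points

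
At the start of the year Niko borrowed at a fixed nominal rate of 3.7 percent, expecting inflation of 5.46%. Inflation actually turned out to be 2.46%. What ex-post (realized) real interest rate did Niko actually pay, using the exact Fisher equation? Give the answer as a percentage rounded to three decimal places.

1.210%

Ex-post: (1 + 0.0370)/(1 + 0.0246) − 1 = 1.2102%
So the realized real rate is 1.210%.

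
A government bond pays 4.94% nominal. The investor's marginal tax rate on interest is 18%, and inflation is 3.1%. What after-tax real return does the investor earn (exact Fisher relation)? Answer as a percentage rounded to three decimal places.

0.922%

After-tax nominal return = 4.94% × (1 − 0.18) = 4.0508%.
1 + r = 1.040508 / 1.03100 = 1.009222
After-tax real rate = 1.009222 − 1 → 0.922%.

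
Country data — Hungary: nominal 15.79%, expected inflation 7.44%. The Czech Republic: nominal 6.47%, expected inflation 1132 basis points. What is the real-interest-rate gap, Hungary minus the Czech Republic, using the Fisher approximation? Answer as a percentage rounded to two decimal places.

13.20%

Hungary: 15.79% − 7.44% = 8.350%
The Czech Republic: 6.47% − 11.32% = -4.850%
Differential = 13.200% → 13.20%.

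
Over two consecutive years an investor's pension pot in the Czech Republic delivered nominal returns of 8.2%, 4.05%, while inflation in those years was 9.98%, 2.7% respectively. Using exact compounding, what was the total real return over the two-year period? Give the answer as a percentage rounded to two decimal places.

Nominal growth factor = 1.0820 × 1.0405 = 1.125821
Price-level growth factor = 1.0998 × 1.0270 = 1.129495
Real growth factor = 1.125821 / 1.129495 = 0.996748
Total real return = 0.996748 − 1 → -0.33%.

-0.33%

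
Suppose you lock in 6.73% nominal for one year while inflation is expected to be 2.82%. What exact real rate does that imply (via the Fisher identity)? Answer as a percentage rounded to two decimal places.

3.80%

1 + r = 1.06730 / 1.02820 = 1.038028
r = 1.038028 − 1 = 3.8028%, i.e. 3.80%.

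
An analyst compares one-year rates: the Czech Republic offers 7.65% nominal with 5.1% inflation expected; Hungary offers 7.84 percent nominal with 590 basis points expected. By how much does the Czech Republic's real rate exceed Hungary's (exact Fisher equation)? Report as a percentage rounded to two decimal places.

The Czech Republic: (1 + 0.0765)/(1 + 0.0510) − 1 = 2.4263%
Hungary: (1 + 0.0784)/(1 + 0.0590) − 1 = 1.8319%
Differential = 2.4263% − 1.8319% = 0.5943% → 0.59%.

0.59%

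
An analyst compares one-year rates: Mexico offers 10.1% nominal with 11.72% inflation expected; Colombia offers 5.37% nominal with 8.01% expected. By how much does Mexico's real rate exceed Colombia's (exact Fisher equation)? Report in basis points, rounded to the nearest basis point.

99 basis points

Mexico: (1 + 0.1010)/(1 + 0.1172) − 1 = -1.4501%
Colombia: (1 + 0.0537)/(1 + 0.0801) − 1 = -2.4442%
Differential = -1.4501% − (-2.4442%) = 0.9942% → 99 basis points.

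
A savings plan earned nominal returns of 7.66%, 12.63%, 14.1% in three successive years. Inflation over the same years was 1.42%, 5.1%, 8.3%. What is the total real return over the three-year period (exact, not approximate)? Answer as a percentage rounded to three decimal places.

Nominal growth factor = 1.0766 × 1.1263 × 1.1410 = 1.383548
Price-level growth factor = 1.0142 × 1.0510 × 1.0830 = 1.154396
Real growth factor = 1.383548 / 1.154396 = 1.198504
Total real return = 1.198504 − 1 → 19.850%.

19.850%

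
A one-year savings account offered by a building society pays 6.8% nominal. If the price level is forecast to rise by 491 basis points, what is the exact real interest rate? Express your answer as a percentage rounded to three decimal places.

1.802%

By the Fisher relation, 1 + r = (1 + i)/(1 + π).
1 + r = 1.06800 / 1.04910 = 1.0180154
r = 1.0180154 − 1 = 1.80154%, i.e. 1.802%.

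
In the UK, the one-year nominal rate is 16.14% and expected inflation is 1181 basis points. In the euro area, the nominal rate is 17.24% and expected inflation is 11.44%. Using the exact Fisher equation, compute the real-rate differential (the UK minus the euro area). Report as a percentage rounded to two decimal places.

-1.33%

The UK: (1 + 0.1614)/(1 + 0.1181) − 1 = 3.8726%
The euro area: (1 + 0.1724)/(1 + 0.1144) − 1 = 5.2046%
Differential = 3.8726% − 5.2046% = -1.3320% → -1.33%.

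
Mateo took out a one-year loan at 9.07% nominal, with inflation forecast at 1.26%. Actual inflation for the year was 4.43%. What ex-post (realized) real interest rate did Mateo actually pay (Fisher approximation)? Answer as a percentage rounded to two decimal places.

Ex-post: 9.07% − 4.43% = 4.640%
So the realized real rate is 4.64%.

4.64%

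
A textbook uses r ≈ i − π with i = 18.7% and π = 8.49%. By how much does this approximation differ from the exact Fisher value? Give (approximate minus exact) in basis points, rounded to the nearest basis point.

80 basis points

Approximate: r ≈ 18.700% − 8.490% = 10.2100%
Exact: (1 + 0.1870)/(1 + 0.0849) − 1 = 9.4110%
Error = 10.2100% − 9.4110% = 0.7990% → 80 basis points.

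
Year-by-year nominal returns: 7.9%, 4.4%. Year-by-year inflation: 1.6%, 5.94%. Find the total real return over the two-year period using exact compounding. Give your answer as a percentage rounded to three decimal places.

4.657%

Compound the nominal returns: 1.0790 × 1.0440 = 1.126476.
Compound inflation: 1.0160 × 1.0594 = 1.076350.
Deflate: 1.126476 / 1.076350 = 1.046570.
Total real return = 1.046570 − 1 → 4.657%.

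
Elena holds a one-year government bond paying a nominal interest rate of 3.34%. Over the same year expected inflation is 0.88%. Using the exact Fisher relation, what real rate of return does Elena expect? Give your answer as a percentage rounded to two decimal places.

By the Fisher relation, 1 + r = (1 + i)/(1 + π).
1 + r = 1.03340 / 1.00880 = 1.024385
r = 1.024385 − 1 = 2.4385%, i.e. 2.44%.

2.44%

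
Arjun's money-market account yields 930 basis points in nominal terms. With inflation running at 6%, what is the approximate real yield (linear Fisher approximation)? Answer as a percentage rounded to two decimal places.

r ≈ i − π = 9.3% − 6% = 3.30%.

3.30%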